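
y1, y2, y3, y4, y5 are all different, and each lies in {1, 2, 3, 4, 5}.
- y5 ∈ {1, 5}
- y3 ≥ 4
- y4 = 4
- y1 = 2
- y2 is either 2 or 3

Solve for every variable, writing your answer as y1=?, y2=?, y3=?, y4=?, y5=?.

y1=2, y2=3, y3=5, y4=4, y5=1

y1 must be 2 (only option left). Eliminate 2 elsewhere: y2.
y2 has just one choice, so y2 = 3.
That leaves y4 = 4. So y3 can't be 4.
y3 has just one choice, so y3 = 5. Strike 5 from y5.
y5 has just one choice, so y5 = 1.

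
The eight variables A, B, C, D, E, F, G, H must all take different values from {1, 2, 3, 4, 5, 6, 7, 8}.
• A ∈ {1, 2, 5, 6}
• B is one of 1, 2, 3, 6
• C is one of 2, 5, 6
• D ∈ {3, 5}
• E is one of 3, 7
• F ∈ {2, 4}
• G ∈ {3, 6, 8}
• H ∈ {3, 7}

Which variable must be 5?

The 8 variables together cover exactly {1, 2, 3, 4, 5, 6, 7, 8} — 8 values for 8 variables — and 4 appears only in F's list, so F = 4.
Among the 7 still-open variables, 8 fits only G (and all 7 values in {1, 2, 3, 5, 6, 7, 8} must be used), so G = 8.
E and H between them cover only {3, 7} — a naked pair. Remove those values from B, D.
So 5 goes to D.

D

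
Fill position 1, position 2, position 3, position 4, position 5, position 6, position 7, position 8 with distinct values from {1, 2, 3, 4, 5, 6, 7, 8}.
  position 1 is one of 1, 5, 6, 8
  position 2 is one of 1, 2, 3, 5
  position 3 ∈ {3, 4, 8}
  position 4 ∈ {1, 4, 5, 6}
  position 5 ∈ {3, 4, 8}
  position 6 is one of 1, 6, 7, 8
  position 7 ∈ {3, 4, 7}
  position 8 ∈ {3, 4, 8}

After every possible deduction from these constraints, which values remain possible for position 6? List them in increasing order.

1, 6

The 8 variables draw from only 8 values {1, 2, 3, 4, 5, 6, 7, 8}, so each is used; only position 2 can be 2, hence position 2 = 2.
The 3 variables position 3, position 5, position 8 are confined to {3, 4, 8}, which locks those values in; drop them from position 1, position 4, position 6, position 7.
position 7 must be 7 (only option left). So position 6 can't be 7.
No further eliminations apply; position 6 can still be any of 1, 6.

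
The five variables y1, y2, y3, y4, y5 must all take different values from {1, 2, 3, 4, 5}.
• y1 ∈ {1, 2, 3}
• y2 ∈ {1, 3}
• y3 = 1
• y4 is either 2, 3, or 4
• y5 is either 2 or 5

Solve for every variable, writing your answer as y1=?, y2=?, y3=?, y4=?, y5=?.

y1=2, y2=3, y3=1, y4=4, y5=5

y3 has just one choice, so y3 = 1. So y1, y2 can't be 1.
y2's domain is down to {3}, so y2 = 3. Remove 3 from y1, y4.
y1 must be 2 (only option left). Eliminate 2 elsewhere: y4, y5.
y4 has just one choice, so y4 = 4.
That leaves y5 = 5.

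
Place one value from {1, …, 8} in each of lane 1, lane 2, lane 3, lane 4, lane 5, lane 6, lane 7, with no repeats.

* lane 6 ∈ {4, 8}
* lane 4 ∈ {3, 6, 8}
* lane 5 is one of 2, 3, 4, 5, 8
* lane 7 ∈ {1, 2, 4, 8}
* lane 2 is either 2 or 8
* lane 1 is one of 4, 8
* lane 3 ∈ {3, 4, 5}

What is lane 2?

2

The 7 variables together cover exactly {1, 2, 3, 4, 5, 6, 8} — 7 values for 7 variables — and 1 appears only in lane 7's list, so lane 7 = 1.
Among the 6 still-open variables, 6 fits only lane 4 (and all 6 values in {2, 3, 4, 5, 6, 8} must be used), so lane 4 = 6.
lane 1 and lane 6 between them cover only {4, 8} — a naked pair. Remove those values from lane 2, lane 3, lane 5.
So lane 2 = 2.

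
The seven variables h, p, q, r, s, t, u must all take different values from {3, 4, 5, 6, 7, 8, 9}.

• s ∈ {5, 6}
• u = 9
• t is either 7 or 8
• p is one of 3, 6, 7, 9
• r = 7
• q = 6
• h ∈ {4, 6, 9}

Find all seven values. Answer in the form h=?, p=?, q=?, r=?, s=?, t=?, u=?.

h=4, p=3, q=6, r=7, s=5, t=8, u=9

q's domain is down to {6}, so q = 6. Remove 6 from h, p, s.
r has just one choice, so r = 7. So p, t can't be 7.
That leaves s = 5.
That leaves t = 8.
That leaves u = 9. Remove 9 from h, p.
h must be 4 (only option left).
p's domain is down to {3}, so p = 3.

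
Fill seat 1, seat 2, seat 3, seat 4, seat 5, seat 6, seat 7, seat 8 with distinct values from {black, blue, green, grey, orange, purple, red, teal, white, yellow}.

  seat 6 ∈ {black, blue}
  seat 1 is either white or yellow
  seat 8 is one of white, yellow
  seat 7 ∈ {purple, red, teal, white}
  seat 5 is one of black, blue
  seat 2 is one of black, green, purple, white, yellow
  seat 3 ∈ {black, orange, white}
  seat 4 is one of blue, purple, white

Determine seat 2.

seat 1 and seat 8 share exactly the 2 values {white, yellow}; by pigeonhole those values go to them, so strike white, yellow from seat 2, seat 3, seat 4, seat 7.
seat 5 and seat 6 between them cover only {black, blue} — a naked pair. Remove those values from seat 2, seat 3, seat 4.
seat 3 has just one choice, so seat 3 = orange.
seat 4 must be purple (only option left). So seat 2, seat 7 can't be purple.
So seat 2 = green.

green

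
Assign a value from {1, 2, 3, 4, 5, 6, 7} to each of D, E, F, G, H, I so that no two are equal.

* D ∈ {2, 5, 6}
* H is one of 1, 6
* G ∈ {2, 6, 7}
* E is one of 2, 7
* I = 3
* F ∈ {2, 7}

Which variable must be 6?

G

I must be 3 (only option left).
Among the 5 still-open variables, 1 fits only H (and all 5 values in {1, 2, 5, 6, 7} must be used), so H = 1.
The 4 still-open variables draw from only 4 values {2, 5, 6, 7}, so each is used; only D can be 5, hence D = 5.
Among the 3 still-open variables, 6 fits only G (and all 3 values in {2, 6, 7} must be used), so G = 6.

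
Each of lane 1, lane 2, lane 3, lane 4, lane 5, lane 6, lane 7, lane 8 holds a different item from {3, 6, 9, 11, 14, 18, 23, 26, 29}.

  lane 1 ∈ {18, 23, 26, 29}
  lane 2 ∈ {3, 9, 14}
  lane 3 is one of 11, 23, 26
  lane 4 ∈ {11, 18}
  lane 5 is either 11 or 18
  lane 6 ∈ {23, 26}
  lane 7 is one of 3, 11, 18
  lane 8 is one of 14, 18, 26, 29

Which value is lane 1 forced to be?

The 8 variables draw from only 8 values {3, 9, 11, 14, 18, 23, 26, 29}, so each is used; only lane 2 can be 9, hence lane 2 = 9.
Among the 7 still-open variables, 3 fits only lane 7 (and all 7 values in {3, 11, 14, 18, 23, 26, 29} must be used), so lane 7 = 3.
Among the 6 still-open variables, 14 fits only lane 8 (and all 6 values in {11, 14, 18, 23, 26, 29} must be used), so lane 8 = 14.
Among the 5 still-open variables, 29 fits only lane 1 (and all 5 values in {11, 18, 23, 26, 29} must be used), so lane 1 = 29.

29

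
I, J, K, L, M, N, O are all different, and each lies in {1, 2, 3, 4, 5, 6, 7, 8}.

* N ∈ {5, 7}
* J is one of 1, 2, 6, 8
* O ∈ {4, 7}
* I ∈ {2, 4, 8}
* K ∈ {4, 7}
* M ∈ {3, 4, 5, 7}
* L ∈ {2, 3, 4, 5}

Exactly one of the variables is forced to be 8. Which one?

K and O between them cover only {4, 7} — a naked pair. Remove those values from I, L, M, N.
That leaves N = 5. Strike 5 from L, M.
M's domain is down to {3}, so M = 3. So L can't be 3.
L's domain is down to {2}, so L = 2. Strike 2 from I, J.
So 8 goes to I.

I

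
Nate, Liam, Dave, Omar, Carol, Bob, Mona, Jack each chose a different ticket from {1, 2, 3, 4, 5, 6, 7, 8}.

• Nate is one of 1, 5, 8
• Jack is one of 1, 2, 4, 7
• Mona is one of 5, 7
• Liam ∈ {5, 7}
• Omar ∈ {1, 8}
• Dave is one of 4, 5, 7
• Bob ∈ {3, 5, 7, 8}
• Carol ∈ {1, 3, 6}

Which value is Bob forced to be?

3

The 8 variables together cover exactly {1, 2, 3, 4, 5, 6, 7, 8} — 8 values for 8 variables — and 2 appears only in Jack's list, so Jack = 2.
Among the 7 still-open variables, 4 fits only Dave (and all 7 values in {1, 3, 4, 5, 6, 7, 8} must be used), so Dave = 4.
The 6 still-open variables together cover exactly {1, 3, 5, 6, 7, 8} — 6 values for 6 variables — and 6 appears only in Carol's list, so Carol = 6.
Among the 5 still-open variables, 3 fits only Bob (and all 5 values in {1, 3, 5, 7, 8} must be used), so Bob = 3.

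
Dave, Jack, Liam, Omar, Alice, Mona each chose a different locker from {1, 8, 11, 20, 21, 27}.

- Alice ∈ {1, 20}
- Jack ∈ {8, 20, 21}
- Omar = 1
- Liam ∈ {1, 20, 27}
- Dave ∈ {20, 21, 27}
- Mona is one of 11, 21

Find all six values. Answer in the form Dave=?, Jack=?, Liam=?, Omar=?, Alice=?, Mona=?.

Dave=21, Jack=8, Liam=27, Omar=1, Alice=20, Mona=11

Omar's domain is down to {1}, so Omar = 1. So Liam, Alice can't be 1.
Alice must be 20 (only option left). Eliminate 20 elsewhere: Dave, Jack, Liam.
Liam has just one choice, so Liam = 27. Strike 27 from Dave.
Dave's domain is down to {21}, so Dave = 21. Strike 21 from Jack, Mona.
Jack's domain is down to {8}, so Jack = 8.
That leaves Mona = 11.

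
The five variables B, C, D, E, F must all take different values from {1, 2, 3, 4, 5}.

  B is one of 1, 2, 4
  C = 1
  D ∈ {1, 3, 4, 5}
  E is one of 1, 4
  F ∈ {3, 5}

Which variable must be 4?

C's domain is down to {1}, so C = 1. So B, D, E can't be 1.
So 4 goes to E.

E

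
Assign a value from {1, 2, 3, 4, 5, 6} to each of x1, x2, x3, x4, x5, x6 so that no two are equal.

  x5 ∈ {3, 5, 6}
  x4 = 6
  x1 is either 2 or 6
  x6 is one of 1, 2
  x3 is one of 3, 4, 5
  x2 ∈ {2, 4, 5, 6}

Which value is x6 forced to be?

x4 has just one choice, so x4 = 6. So x1, x2, x5 can't be 6.
x1's domain is down to {2}, so x1 = 2. Remove 2 from x2, x6.
So x6 = 1.

1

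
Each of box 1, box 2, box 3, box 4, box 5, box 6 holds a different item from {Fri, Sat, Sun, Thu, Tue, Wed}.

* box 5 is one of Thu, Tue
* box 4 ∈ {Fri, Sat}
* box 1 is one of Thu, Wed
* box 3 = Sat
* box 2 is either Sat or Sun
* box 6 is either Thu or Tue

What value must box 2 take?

Sun

box 3 has just one choice, so box 3 = Sat. Strike Sat from box 2, box 4.
So box 2 = Sun.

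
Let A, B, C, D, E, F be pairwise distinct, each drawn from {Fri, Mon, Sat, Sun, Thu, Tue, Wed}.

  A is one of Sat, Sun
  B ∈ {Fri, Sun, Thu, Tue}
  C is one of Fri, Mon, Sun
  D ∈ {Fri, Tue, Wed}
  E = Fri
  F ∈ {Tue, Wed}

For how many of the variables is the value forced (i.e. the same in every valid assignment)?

E has just one choice, so E = Fri. Eliminate Fri elsewhere: B, C, D.
D and F between them cover only {Tue, Wed} — a naked pair. Remove those values from B.
Determined: E=Fri. The other variables each still have more than one consistent value. That makes 1.

1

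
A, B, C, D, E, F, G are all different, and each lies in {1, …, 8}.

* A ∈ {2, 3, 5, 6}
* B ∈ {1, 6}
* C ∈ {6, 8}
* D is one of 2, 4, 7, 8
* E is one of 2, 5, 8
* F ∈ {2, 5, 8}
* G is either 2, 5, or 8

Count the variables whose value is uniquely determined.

E, F, G between them cover only {2, 5, 8} — a naked triple. Remove those values from A, C, D.
C must be 6 (only option left). Eliminate 6 elsewhere: A, B.
A's domain is down to {3}, so A = 3.
B's domain is down to {1}, so B = 1.
Determined: A=3, B=1, C=6. The other variables each still have more than one consistent value. That makes 3.

3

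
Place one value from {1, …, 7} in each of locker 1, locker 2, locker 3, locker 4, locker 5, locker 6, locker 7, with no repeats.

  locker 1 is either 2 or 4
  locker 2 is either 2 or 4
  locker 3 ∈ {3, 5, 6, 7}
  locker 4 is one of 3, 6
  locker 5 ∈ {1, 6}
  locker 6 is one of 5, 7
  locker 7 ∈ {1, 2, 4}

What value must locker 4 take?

3

locker 1 and locker 2 share exactly the 2 values {2, 4}; by pigeonhole those values go to them, so strike 2, 4 from locker 7.
locker 7 has just one choice, so locker 7 = 1. Eliminate 1 elsewhere: locker 5.
That leaves locker 5 = 6. Remove 6 from locker 3, locker 4.
So locker 4 = 3.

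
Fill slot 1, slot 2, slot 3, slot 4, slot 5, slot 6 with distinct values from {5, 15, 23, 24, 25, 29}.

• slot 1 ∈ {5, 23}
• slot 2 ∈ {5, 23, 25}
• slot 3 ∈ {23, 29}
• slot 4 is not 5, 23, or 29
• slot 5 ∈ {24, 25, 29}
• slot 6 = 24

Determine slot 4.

15

slot 6 must be 24 (only option left). Remove 24 from slot 4, slot 5.
Among the 5 still-open variables, 15 fits only slot 4 (and all 5 values in {5, 15, 23, 25, 29} must be used), so slot 4 = 15.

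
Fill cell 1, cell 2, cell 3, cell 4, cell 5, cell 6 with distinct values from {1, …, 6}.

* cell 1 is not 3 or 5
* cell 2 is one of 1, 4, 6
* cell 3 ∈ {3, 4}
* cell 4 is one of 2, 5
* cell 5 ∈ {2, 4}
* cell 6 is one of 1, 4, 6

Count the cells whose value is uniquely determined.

2

The 6 variables draw from only 6 values {1, 2, 3, 4, 5, 6}, so each is used; only cell 3 can be 3, hence cell 3 = 3.
The 5 still-open variables draw from only 5 values {1, 2, 4, 5, 6}, so each is used; only cell 4 can be 5, hence cell 4 = 5.
Determined: cell 3=3, cell 4=5. The other cells each still have more than one consistent value. That makes 2.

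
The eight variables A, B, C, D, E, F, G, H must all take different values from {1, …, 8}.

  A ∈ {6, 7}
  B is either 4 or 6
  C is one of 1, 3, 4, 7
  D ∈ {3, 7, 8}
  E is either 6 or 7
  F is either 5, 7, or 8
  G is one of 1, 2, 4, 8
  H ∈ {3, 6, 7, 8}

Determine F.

Among the 8 variables, 2 fits only G (and all 8 values in {1, 2, 3, 4, 5, 6, 7, 8} must be used), so G = 2.
The 7 still-open variables together cover exactly {1, 3, 4, 5, 6, 7, 8} — 7 values for 7 variables — and 1 appears only in C's list, so C = 1.
Among the 6 still-open variables, 4 fits only B (and all 6 values in {3, 4, 5, 6, 7, 8} must be used), so B = 4.
Among the 5 still-open variables, 5 fits only F (and all 5 values in {3, 5, 6, 7, 8} must be used), so F = 5.

5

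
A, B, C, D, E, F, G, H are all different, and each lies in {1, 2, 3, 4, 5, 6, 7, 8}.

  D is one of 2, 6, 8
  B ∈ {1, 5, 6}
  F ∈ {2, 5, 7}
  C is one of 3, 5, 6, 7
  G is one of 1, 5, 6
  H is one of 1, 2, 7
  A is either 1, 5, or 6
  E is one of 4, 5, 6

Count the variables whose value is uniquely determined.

3

The 8 variables draw from only 8 values {1, 2, 3, 4, 5, 6, 7, 8}, so each is used; only C can be 3, hence C = 3.
The 7 still-open variables draw from only 7 values {1, 2, 4, 5, 6, 7, 8}, so each is used; only E can be 4, hence E = 4.
Among the 6 still-open variables, 8 fits only D (and all 6 values in {1, 2, 5, 6, 7, 8} must be used), so D = 8.
The 3 variables A, B, G are confined to {1, 5, 6}, which locks those values in; drop them from F, H.
Determined: C=3, D=8, E=4. The other variables each still have more than one consistent value. That makes 3.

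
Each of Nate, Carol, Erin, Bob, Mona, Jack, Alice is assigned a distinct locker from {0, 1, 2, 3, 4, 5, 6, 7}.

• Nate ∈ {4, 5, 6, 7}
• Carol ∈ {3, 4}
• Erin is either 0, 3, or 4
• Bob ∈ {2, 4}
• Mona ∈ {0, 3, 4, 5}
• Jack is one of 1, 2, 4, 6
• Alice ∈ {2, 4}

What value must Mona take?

5

The 2 variables Bob and Alice are confined to {2, 4}, which locks those values in; drop them from Nate, Carol, Erin, Mona, Jack.
Carol's domain is down to {3}, so Carol = 3. So Erin, Mona can't be 3.
Erin has just one choice, so Erin = 0. So Mona can't be 0.
So Mona = 5.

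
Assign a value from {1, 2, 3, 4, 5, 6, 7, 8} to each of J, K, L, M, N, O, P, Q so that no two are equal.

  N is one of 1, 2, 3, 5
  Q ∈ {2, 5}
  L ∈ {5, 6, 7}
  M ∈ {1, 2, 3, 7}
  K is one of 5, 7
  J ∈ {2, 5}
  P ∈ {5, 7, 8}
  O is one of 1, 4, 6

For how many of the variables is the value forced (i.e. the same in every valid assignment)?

4

The 8 variables draw from only 8 values {1, 2, 3, 4, 5, 6, 7, 8}, so each is used; only O can be 4, hence O = 4.
The 7 still-open variables draw from only 7 values {1, 2, 3, 5, 6, 7, 8}, so each is used; only L can be 6, hence L = 6.
Among the 6 still-open variables, 8 fits only P (and all 6 values in {1, 2, 3, 5, 7, 8} must be used), so P = 8.
J and Q share exactly the 2 values {2, 5}; by pigeonhole those values go to them, so strike 2, 5 from K, M, N.
That leaves K = 7. So M can't be 7.
Determined: K=7, L=6, O=4, P=8. The other variables each still have more than one consistent value. That makes 4.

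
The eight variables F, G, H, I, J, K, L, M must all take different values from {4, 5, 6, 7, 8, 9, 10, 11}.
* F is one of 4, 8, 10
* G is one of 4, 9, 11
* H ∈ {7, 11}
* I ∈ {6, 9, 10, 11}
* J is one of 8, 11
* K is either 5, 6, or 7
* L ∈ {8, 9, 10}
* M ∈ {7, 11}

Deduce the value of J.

8

The 8 variables draw from only 8 values {4, 5, 6, 7, 8, 9, 10, 11}, so each is used; only K can be 5, hence K = 5.
The 7 still-open variables together cover exactly {4, 6, 7, 8, 9, 10, 11} — 7 values for 7 variables — and 6 appears only in I's list, so I = 6.
The 2 variables H and M are confined to {7, 11}, which locks those values in; drop them from G, J.
So J = 8.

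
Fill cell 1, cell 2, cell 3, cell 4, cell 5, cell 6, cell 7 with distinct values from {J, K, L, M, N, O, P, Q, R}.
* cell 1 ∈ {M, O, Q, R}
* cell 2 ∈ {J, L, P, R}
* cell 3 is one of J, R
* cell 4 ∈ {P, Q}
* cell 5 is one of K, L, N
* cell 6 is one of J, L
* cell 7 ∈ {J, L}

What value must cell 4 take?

Q

The 2 variables cell 6 and cell 7 are confined to {J, L}, which locks those values in; drop them from cell 2, cell 3, cell 5.
cell 3's domain is down to {R}, so cell 3 = R. Remove R from cell 1, cell 2.
cell 2 has just one choice, so cell 2 = P. Eliminate P elsewhere: cell 4.
So cell 4 = Q.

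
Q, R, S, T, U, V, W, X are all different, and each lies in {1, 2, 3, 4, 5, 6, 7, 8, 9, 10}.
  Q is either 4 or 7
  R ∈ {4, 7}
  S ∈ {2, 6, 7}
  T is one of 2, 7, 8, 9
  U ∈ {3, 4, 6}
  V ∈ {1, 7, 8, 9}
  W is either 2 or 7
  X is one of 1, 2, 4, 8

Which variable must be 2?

Among the 8 variables, 3 fits only U (and all 8 values in {1, 2, 3, 4, 6, 7, 8, 9} must be used), so U = 3.
The 7 still-open variables together cover exactly {1, 2, 4, 6, 7, 8, 9} — 7 values for 7 variables — and 6 appears only in S's list, so S = 6.
The 2 variables Q and R are confined to {4, 7}, which locks those values in; drop them from T, V, W, X.
So 2 goes to W.

W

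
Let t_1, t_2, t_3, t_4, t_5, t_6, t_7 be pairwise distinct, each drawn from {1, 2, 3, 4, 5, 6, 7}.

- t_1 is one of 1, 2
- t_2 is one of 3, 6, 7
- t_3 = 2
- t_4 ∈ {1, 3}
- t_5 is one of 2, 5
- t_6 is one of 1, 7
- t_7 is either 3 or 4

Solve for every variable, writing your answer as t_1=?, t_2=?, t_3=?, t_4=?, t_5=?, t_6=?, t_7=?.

t_1=1, t_2=6, t_3=2, t_4=3, t_5=5, t_6=7, t_7=4

t_3 has just one choice, so t_3 = 2. Strike 2 from t_1, t_5.
t_5's domain is down to {5}, so t_5 = 5.
t_1 must be 1 (only option left). Remove 1 from t_4, t_6.
t_4 has just one choice, so t_4 = 3. So t_2, t_7 can't be 3.
t_6 has just one choice, so t_6 = 7. Remove 7 from t_2.
t_7 has just one choice, so t_7 = 4.
t_2 has just one choice, so t_2 = 6.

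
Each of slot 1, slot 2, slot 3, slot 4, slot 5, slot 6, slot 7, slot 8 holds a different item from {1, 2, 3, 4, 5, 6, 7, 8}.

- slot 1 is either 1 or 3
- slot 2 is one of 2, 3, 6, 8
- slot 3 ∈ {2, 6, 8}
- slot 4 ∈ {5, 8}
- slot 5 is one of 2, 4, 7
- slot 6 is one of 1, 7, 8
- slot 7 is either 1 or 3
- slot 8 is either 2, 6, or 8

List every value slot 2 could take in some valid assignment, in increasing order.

2, 6, 8

The 8 variables together cover exactly {1, 2, 3, 4, 5, 6, 7, 8} — 8 values for 8 variables — and 4 appears only in slot 5's list, so slot 5 = 4.
The 7 still-open variables draw from only 7 values {1, 2, 3, 5, 6, 7, 8}, so each is used; only slot 4 can be 5, hence slot 4 = 5.
The 6 still-open variables together cover exactly {1, 2, 3, 6, 7, 8} — 6 values for 6 variables — and 7 appears only in slot 6's list, so slot 6 = 7.
slot 1 and slot 7 share exactly the 2 values {1, 3}; by pigeonhole those values go to them, so strike 1, 3 from slot 2.
No further eliminations apply; slot 2 can still be any of 2, 6, 8.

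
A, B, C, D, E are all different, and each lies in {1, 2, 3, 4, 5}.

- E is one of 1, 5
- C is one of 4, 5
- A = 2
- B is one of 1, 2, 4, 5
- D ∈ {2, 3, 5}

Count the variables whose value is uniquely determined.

A must be 2 (only option left). Eliminate 2 elsewhere: B, D.
The 4 still-open variables together cover exactly {1, 3, 4, 5} — 4 values for 4 variables — and 3 appears only in D's list, so D = 3.
Determined: A=2, D=3. The other variables each still have more than one consistent value. That makes 2.

2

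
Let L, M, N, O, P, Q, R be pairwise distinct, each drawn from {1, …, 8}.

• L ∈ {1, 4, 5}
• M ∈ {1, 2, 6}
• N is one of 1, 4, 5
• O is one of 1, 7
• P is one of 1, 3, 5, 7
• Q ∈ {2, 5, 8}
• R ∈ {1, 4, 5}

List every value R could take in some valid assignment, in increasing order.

1, 4, 5

The 3 variables L, N, R are confined to {1, 4, 5}, which locks those values in; drop them from M, O, P, Q.
That leaves O = 7. Strike 7 from P.
P must be 3 (only option left).
No further eliminations apply; R can still be any of 1, 4, 5.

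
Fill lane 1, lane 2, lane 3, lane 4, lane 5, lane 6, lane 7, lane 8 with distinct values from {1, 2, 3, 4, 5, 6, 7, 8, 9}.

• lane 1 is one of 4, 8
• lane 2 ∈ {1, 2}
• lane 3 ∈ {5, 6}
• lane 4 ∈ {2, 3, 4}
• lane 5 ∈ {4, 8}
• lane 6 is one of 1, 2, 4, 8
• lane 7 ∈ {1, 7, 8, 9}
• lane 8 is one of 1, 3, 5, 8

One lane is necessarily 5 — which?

lane 8

lane 1 and lane 5 share exactly the 2 values {4, 8}; by pigeonhole those values go to them, so strike 4, 8 from lane 4, lane 6, lane 7, lane 8.
lane 2 and lane 6 share exactly the 2 values {1, 2}; by pigeonhole those values go to them, so strike 1, 2 from lane 4, lane 7, lane 8.
That leaves lane 4 = 3. Remove 3 from lane 8.
So 5 goes to lane 8.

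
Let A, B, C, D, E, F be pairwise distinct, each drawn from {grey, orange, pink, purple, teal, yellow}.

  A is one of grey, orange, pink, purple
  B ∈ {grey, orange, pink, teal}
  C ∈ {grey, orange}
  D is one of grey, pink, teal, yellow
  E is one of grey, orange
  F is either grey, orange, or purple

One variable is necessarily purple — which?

The 6 variables draw from only 6 values {grey, orange, pink, purple, teal, yellow}, so each is used; only D can be yellow, hence D = yellow.
The 5 still-open variables together cover exactly {grey, orange, pink, purple, teal} — 5 values for 5 variables — and teal appears only in B's list, so B = teal.
The 4 still-open variables draw from only 4 values {grey, orange, pink, purple}, so each is used; only A can be pink, hence A = pink.
Among the 3 still-open variables, purple fits only F (and all 3 values in {grey, orange, purple} must be used), so F = purple.

F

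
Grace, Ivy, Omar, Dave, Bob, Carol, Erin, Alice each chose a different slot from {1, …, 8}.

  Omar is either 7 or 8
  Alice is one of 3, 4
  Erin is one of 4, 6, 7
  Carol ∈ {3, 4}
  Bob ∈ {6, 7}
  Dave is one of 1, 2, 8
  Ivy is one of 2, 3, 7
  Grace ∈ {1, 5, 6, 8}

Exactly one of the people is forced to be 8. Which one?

Omar

Among the 8 variables, 5 fits only Grace (and all 8 values in {1, 2, 3, 4, 5, 6, 7, 8} must be used), so Grace = 5.
Among the 7 still-open variables, 1 fits only Dave (and all 7 values in {1, 2, 3, 4, 6, 7, 8} must be used), so Dave = 1.
The 6 still-open variables draw from only 6 values {2, 3, 4, 6, 7, 8}, so each is used; only Ivy can be 2, hence Ivy = 2.
The 5 still-open variables together cover exactly {3, 4, 6, 7, 8} — 5 values for 5 variables — and 8 appears only in Omar's list, so Omar = 8.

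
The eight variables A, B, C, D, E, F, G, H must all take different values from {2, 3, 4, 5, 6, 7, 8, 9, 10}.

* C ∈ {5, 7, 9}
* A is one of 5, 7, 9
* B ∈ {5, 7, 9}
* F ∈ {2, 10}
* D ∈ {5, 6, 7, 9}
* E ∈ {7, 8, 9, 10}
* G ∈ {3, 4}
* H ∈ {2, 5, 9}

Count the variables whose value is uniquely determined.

A, B, C between them cover only {5, 7, 9} — a naked triple. Remove those values from D, E, H.
D has just one choice, so D = 6.
H's domain is down to {2}, so H = 2. So F can't be 2.
F's domain is down to {10}, so F = 10. Eliminate 10 elsewhere: E.
That leaves E = 8.
Determined: D=6, E=8, F=10, H=2. The other variables each still have more than one consistent value. That makes 4.

4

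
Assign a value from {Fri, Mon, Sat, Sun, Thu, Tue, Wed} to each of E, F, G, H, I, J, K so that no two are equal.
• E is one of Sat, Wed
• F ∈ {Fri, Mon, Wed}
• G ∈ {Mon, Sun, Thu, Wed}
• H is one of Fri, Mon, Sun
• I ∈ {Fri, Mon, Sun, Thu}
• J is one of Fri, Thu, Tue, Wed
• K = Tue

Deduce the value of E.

K's domain is down to {Tue}, so K = Tue. Strike Tue from J.
The 6 still-open variables draw from only 6 values {Fri, Mon, Sat, Sun, Thu, Wed}, so each is used; only E can be Sat, hence E = Sat.

Sat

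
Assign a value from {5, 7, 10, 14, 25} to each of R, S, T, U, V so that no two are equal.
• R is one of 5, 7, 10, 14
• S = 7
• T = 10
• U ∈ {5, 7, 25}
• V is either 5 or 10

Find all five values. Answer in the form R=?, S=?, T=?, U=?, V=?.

S has just one choice, so S = 7. Eliminate 7 elsewhere: R, U.
T must be 10 (only option left). Strike 10 from R, V.
V has just one choice, so V = 5. Eliminate 5 elsewhere: R, U.
R's domain is down to {14}, so R = 14.
U's domain is down to {25}, so U = 25.

R=14, S=7, T=10, U=25, V=5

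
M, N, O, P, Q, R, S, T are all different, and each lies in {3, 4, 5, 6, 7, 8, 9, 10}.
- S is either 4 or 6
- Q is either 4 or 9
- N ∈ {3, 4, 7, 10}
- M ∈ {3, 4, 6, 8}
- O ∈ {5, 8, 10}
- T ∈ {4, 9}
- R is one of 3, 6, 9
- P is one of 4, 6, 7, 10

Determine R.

The 8 variables together cover exactly {3, 4, 5, 6, 7, 8, 9, 10} — 8 values for 8 variables — and 5 appears only in O's list, so O = 5.
The 7 still-open variables together cover exactly {3, 4, 6, 7, 8, 9, 10} — 7 values for 7 variables — and 8 appears only in M's list, so M = 8.
Q and T share exactly the 2 values {4, 9}; by pigeonhole those values go to them, so strike 4, 9 from N, P, R, S.
That leaves S = 6. Eliminate 6 elsewhere: P, R.
So R = 3.

3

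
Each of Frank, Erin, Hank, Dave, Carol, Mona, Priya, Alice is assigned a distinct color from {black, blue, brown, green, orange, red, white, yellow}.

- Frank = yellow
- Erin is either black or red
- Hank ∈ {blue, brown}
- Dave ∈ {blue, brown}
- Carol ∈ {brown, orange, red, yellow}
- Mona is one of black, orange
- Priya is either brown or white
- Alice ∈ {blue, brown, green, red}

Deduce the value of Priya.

white

Frank must be yellow (only option left). So Carol can't be yellow.
The 7 still-open variables together cover exactly {black, blue, brown, green, orange, red, white} — 7 values for 7 variables — and green appears only in Alice's list, so Alice = green.
Among the 6 still-open variables, white fits only Priya (and all 6 values in {black, blue, brown, orange, red, white} must be used), so Priya = white.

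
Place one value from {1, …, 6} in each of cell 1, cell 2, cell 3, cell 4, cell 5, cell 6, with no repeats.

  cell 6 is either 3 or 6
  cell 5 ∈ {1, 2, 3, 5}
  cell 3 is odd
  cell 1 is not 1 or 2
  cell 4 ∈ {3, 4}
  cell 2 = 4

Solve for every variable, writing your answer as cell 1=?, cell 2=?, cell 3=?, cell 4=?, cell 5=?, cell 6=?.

cell 2 must be 4 (only option left). Strike 4 from cell 1, cell 4.
cell 4 has just one choice, so cell 4 = 3. Eliminate 3 elsewhere: cell 1, cell 3, cell 5, cell 6.
cell 6's domain is down to {6}, so cell 6 = 6. Remove 6 from cell 1.
That leaves cell 1 = 5. Eliminate 5 elsewhere: cell 3, cell 5.
cell 3 must be 1 (only option left). Remove 1 from cell 5.
cell 5 must be 2 (only option left).

cell 1=5, cell 2=4, cell 3=1, cell 4=3, cell 5=2, cell 6=6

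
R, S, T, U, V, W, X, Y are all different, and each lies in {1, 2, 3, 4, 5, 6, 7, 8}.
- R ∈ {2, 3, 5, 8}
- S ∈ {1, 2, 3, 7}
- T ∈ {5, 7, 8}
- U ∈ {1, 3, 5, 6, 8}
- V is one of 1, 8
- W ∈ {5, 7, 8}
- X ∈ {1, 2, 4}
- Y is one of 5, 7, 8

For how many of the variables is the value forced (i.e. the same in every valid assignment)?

The 8 variables draw from only 8 values {1, 2, 3, 4, 5, 6, 7, 8}, so each is used; only X can be 4, hence X = 4.
Among the 7 still-open variables, 6 fits only U (and all 7 values in {1, 2, 3, 5, 6, 7, 8} must be used), so U = 6.
The 3 variables T, W, Y are confined to {5, 7, 8}, which locks those values in; drop them from R, S, V.
V's domain is down to {1}, so V = 1. Strike 1 from S.
Determined: U=6, V=1, X=4. The other variables each still have more than one consistent value. That makes 3.

3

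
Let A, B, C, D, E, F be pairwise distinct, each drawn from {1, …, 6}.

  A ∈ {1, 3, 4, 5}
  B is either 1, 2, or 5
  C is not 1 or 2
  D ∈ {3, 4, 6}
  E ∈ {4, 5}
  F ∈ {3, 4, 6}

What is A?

The 6 variables draw from only 6 values {1, 2, 3, 4, 5, 6}, so each is used; only B can be 2, hence B = 2.
The 5 still-open variables draw from only 5 values {1, 3, 4, 5, 6}, so each is used; only A can be 1, hence A = 1.

1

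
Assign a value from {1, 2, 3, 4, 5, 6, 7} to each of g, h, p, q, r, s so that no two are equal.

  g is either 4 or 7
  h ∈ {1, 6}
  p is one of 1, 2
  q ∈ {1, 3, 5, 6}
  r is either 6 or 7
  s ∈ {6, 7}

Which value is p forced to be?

r and s share exactly the 2 values {6, 7}; by pigeonhole those values go to them, so strike 6, 7 from g, h, q.
That leaves g = 4.
h has just one choice, so h = 1. So p, q can't be 1.
So p = 2.

2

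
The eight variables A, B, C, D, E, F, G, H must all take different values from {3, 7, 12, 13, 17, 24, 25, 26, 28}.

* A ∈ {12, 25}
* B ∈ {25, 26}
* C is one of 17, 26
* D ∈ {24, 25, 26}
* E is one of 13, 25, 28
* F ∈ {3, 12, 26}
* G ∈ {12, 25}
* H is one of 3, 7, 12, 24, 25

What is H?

7

A and G between them cover only {12, 25} — a naked pair. Remove those values from B, D, E, F, H.
B must be 26 (only option left). So C, D, F can't be 26.
That leaves C = 17.
D must be 24 (only option left). So H can't be 24.
That leaves F = 3. Strike 3 from H.
So H = 7.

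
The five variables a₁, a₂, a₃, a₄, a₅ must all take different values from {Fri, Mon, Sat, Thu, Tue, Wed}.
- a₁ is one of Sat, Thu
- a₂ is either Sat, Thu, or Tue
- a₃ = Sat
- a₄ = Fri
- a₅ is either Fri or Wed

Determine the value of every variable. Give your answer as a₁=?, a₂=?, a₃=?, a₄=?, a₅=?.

a₃ must be Sat (only option left). Strike Sat from a₁, a₂.
a₄ has just one choice, so a₄ = Fri. Remove Fri from a₅.
a₅ has just one choice, so a₅ = Wed.
a₁ must be Thu (only option left). So a₂ can't be Thu.
a₂ has just one choice, so a₂ = Tue.

a₁=Thu, a₂=Tue, a₃=Sat, a₄=Fri, a₅=Wed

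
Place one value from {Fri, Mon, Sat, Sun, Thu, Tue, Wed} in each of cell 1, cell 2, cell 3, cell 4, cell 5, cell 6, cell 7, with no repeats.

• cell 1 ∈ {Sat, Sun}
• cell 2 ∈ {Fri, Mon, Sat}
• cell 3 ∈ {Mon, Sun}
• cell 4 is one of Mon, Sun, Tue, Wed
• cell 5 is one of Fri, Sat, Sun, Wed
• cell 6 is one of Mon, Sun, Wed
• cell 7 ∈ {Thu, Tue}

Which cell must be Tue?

Among the 7 variables, Thu fits only cell 7 (and all 7 values in {Fri, Mon, Sat, Sun, Thu, Tue, Wed} must be used), so cell 7 = Thu.
The 6 still-open variables together cover exactly {Fri, Mon, Sat, Sun, Tue, Wed} — 6 values for 6 variables — and Tue appears only in cell 4's list, so cell 4 = Tue.

cell 4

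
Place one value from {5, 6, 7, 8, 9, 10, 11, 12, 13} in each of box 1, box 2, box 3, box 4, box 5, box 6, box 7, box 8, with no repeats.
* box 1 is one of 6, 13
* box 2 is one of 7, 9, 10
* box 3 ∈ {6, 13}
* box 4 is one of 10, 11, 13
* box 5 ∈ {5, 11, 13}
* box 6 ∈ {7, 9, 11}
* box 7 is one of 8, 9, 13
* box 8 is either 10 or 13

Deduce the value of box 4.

The 8 variables draw from only 8 values {5, 6, 7, 8, 9, 10, 11, 13}, so each is used; only box 5 can be 5, hence box 5 = 5.
The 7 still-open variables together cover exactly {6, 7, 8, 9, 10, 11, 13} — 7 values for 7 variables — and 8 appears only in box 7's list, so box 7 = 8.
box 1 and box 3 between them cover only {6, 13} — a naked pair. Remove those values from box 4, box 8.
box 8 has just one choice, so box 8 = 10. Eliminate 10 elsewhere: box 2, box 4.
So box 4 = 11.

11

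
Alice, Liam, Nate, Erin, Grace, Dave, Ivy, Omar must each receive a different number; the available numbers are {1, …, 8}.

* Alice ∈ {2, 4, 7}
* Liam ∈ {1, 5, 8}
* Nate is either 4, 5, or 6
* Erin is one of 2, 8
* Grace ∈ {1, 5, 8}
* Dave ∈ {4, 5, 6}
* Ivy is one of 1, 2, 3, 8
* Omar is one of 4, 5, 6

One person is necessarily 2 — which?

Among the 8 variables, 3 fits only Ivy (and all 8 values in {1, 2, 3, 4, 5, 6, 7, 8} must be used), so Ivy = 3.
Among the 7 still-open variables, 7 fits only Alice (and all 7 values in {1, 2, 4, 5, 6, 7, 8} must be used), so Alice = 7.
Among the 6 still-open variables, 2 fits only Erin (and all 6 values in {1, 2, 4, 5, 6, 8} must be used), so Erin = 2.

Erin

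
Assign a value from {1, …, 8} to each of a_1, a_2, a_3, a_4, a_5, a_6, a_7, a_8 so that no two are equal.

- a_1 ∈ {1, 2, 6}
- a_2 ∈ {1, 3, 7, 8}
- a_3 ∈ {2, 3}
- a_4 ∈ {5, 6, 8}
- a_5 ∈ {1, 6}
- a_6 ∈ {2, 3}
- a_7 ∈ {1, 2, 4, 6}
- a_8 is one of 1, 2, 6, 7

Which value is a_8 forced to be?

The 8 variables together cover exactly {1, 2, 3, 4, 5, 6, 7, 8} — 8 values for 8 variables — and 4 appears only in a_7's list, so a_7 = 4.
Among the 7 still-open variables, 5 fits only a_4 (and all 7 values in {1, 2, 3, 5, 6, 7, 8} must be used), so a_4 = 5.
Among the 6 still-open variables, 8 fits only a_2 (and all 6 values in {1, 2, 3, 6, 7, 8} must be used), so a_2 = 8.
The 5 still-open variables together cover exactly {1, 2, 3, 6, 7} — 5 values for 5 variables — and 7 appears only in a_8's list, so a_8 = 7.

7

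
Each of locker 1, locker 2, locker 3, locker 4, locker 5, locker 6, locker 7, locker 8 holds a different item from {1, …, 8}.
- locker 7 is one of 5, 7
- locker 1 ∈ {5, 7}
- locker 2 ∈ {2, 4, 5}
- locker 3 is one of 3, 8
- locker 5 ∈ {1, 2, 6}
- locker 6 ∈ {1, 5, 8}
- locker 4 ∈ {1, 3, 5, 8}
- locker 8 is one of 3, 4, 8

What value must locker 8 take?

The 8 variables together cover exactly {1, 2, 3, 4, 5, 6, 7, 8} — 8 values for 8 variables — and 6 appears only in locker 5's list, so locker 5 = 6.
The 7 still-open variables draw from only 7 values {1, 2, 3, 4, 5, 7, 8}, so each is used; only locker 2 can be 2, hence locker 2 = 2.
The 6 still-open variables together cover exactly {1, 3, 4, 5, 7, 8} — 6 values for 6 variables — and 4 appears only in locker 8's list, so locker 8 = 4.

4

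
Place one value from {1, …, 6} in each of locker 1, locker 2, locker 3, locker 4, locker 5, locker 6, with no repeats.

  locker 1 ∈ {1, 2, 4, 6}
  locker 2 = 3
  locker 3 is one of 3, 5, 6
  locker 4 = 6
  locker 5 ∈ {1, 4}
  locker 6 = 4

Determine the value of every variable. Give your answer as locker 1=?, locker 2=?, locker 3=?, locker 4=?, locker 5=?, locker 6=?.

locker 2's domain is down to {3}, so locker 2 = 3. Strike 3 from locker 3.
locker 4's domain is down to {6}, so locker 4 = 6. Eliminate 6 elsewhere: locker 1, locker 3.
That leaves locker 6 = 4. So locker 1, locker 5 can't be 4.
locker 3's domain is down to {5}, so locker 3 = 5.
locker 5's domain is down to {1}, so locker 5 = 1. Strike 1 from locker 1.
That leaves locker 1 = 2.

locker 1=2, locker 2=3, locker 3=5, locker 4=6, locker 5=1, locker 6=4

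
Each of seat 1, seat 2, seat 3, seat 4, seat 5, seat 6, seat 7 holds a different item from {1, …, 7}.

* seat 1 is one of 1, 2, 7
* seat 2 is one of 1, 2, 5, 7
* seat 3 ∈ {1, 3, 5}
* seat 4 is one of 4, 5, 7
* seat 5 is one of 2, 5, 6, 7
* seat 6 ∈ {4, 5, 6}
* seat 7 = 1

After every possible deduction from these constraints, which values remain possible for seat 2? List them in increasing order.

2, 5, 7

seat 7's domain is down to {1}, so seat 7 = 1. So seat 1, seat 2, seat 3 can't be 1.
The 6 still-open variables draw from only 6 values {2, 3, 4, 5, 6, 7}, so each is used; only seat 3 can be 3, hence seat 3 = 3.
No further eliminations apply; seat 2 can still be any of 2, 5, 7.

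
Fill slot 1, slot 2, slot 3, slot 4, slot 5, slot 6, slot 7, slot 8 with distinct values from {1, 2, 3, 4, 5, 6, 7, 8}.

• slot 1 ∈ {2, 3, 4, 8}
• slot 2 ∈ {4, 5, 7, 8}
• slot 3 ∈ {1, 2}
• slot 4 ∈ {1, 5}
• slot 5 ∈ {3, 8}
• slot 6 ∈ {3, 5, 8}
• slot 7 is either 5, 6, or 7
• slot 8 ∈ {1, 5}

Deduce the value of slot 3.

2

The 8 variables draw from only 8 values {1, 2, 3, 4, 5, 6, 7, 8}, so each is used; only slot 7 can be 6, hence slot 7 = 6.
The 7 still-open variables draw from only 7 values {1, 2, 3, 4, 5, 7, 8}, so each is used; only slot 2 can be 7, hence slot 2 = 7.
The 6 still-open variables together cover exactly {1, 2, 3, 4, 5, 8} — 6 values for 6 variables — and 4 appears only in slot 1's list, so slot 1 = 4.
The 5 still-open variables together cover exactly {1, 2, 3, 5, 8} — 5 values for 5 variables — and 2 appears only in slot 3's list, so slot 3 = 2.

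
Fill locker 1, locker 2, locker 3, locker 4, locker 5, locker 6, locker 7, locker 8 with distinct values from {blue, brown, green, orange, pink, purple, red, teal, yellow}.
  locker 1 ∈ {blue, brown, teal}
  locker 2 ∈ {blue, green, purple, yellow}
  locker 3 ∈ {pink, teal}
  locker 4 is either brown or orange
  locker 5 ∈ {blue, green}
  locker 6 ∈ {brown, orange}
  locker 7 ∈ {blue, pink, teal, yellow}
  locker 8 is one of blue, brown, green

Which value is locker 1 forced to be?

teal

The 8 variables draw from only 8 values {blue, brown, green, orange, pink, purple, teal, yellow}, so each is used; only locker 2 can be purple, hence locker 2 = purple.
The 7 still-open variables together cover exactly {blue, brown, green, orange, pink, teal, yellow} — 7 values for 7 variables — and yellow appears only in locker 7's list, so locker 7 = yellow.
Among the 6 still-open variables, pink fits only locker 3 (and all 6 values in {blue, brown, green, orange, pink, teal} must be used), so locker 3 = pink.
Among the 5 still-open variables, teal fits only locker 1 (and all 5 values in {blue, brown, green, orange, teal} must be used), so locker 1 = teal.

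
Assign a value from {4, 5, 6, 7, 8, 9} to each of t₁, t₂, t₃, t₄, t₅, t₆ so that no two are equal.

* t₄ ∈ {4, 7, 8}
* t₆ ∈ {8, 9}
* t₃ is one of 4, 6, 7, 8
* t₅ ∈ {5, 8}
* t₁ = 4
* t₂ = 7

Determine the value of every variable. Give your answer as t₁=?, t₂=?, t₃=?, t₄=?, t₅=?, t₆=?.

t₁=4, t₂=7, t₃=6, t₄=8, t₅=5, t₆=9

t₁'s domain is down to {4}, so t₁ = 4. Strike 4 from t₃, t₄.
That leaves t₂ = 7. So t₃, t₄ can't be 7.
That leaves t₄ = 8. So t₃, t₅, t₆ can't be 8.
t₅ has just one choice, so t₅ = 5.
t₆ must be 9 (only option left).
That leaves t₃ = 6.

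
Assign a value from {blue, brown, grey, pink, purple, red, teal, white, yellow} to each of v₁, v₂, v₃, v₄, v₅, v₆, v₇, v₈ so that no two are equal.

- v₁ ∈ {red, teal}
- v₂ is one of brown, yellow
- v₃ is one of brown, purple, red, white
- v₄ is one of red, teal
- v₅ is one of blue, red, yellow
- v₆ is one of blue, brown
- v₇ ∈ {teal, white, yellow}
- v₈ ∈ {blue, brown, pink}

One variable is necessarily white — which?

v₇

Among the 8 variables, pink fits only v₈ (and all 8 values in {blue, brown, pink, purple, red, teal, white, yellow} must be used), so v₈ = pink.
Among the 7 still-open variables, purple fits only v₃ (and all 7 values in {blue, brown, purple, red, teal, white, yellow} must be used), so v₃ = purple.
Among the 6 still-open variables, white fits only v₇ (and all 6 values in {blue, brown, red, teal, white, yellow} must be used), so v₇ = white.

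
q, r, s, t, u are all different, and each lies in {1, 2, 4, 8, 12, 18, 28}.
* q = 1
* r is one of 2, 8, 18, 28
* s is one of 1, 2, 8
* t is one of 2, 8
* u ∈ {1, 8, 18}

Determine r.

q must be 1 (only option left). Eliminate 1 elsewhere: s, u.
Among the 4 still-open variables, 28 fits only r (and all 4 values in {2, 8, 18, 28} must be used), so r = 28.

28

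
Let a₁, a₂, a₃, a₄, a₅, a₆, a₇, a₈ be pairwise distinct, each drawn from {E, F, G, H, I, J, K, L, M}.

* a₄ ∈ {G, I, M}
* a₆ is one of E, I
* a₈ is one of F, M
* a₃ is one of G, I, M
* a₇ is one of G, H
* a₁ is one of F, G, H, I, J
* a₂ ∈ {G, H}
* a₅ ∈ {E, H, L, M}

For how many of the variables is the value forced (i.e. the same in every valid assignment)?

The 8 variables together cover exactly {E, F, G, H, I, J, L, M} — 8 values for 8 variables — and J appears only in a₁'s list, so a₁ = J.
The 7 still-open variables draw from only 7 values {E, F, G, H, I, L, M}, so each is used; only a₈ can be F, hence a₈ = F.
The 6 still-open variables draw from only 6 values {E, G, H, I, L, M}, so each is used; only a₅ can be L, hence a₅ = L.
The 5 still-open variables draw from only 5 values {E, G, H, I, M}, so each is used; only a₆ can be E, hence a₆ = E.
a₂ and a₇ between them cover only {G, H} — a naked pair. Remove those values from a₃, a₄.
Determined: a₁=J, a₅=L, a₆=E, a₈=F. The other variables each still have more than one consistent value. That makes 4.

4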